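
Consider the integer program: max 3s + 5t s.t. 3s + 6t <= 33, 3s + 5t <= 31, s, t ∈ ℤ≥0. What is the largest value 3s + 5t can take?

31

(s,t)=(7,2) is feasible, giving 31.
(s,t)=(8,1) is feasible, giving 29.
(s,t)=(6,2) is feasible, giving 28.
(s,t)=(7,1) is feasible, giving 26.
No feasible integer point exceeds 31.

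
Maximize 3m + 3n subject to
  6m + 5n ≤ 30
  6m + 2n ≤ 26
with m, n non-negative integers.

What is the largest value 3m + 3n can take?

18

(m,n)=(0,6) is feasible, giving 18.
(m,n)=(0,5) is feasible, giving 15.
Maximum is 18 at (m,n)=(0,6).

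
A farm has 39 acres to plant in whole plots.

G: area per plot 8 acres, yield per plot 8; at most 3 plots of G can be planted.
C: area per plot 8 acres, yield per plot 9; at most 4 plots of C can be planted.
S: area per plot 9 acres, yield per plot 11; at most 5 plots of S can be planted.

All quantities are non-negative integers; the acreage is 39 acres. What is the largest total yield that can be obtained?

S has the best ratio (11/9); taking only S gives at most 4×11 = 44 (stopped by the area limit).
Optimal: 4×S: area 36 ≤ 39, yield 4·11 = 44.

44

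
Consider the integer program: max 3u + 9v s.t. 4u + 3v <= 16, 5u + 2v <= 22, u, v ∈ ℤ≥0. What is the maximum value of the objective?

(u,v)=(0,5) is feasible, giving 45.
(u,v)=(1,4) is feasible, giving 39.
(u,v)=(0,4) is feasible, giving 36.
No feasible integer point exceeds 45.

45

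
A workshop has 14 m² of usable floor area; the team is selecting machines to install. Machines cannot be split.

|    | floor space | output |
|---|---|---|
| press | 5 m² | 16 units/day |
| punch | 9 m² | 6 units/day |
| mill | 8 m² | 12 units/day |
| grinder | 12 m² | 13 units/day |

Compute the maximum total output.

28

press + punch: floor space 5 + 9 = 14 ≤ 14, output 16 + 6 = 22.
press + mill: floor space 5 + 8 = 13 ≤ 14, output 16 + 12 = 28.
Best is press and mill with total output 28.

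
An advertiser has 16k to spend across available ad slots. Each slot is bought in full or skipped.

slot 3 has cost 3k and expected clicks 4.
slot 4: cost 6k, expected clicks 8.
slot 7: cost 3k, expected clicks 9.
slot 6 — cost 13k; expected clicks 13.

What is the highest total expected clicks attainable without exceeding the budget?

slot 3 + slot 4 + slot 7: cost 3 + 6 + 3 = 12 ≤ 16, expected clicks 4 + 8 + 9 = 21.
slot 4 + slot 7: cost 6 + 3 = 9 ≤ 16, expected clicks 8 + 9 = 17.
slot 7 + slot 6: cost 3 + 13 = 16 ≤ 16, expected clicks 9 + 13 = 22.
Best is slot 7 and slot 6 with total expected clicks 22.

22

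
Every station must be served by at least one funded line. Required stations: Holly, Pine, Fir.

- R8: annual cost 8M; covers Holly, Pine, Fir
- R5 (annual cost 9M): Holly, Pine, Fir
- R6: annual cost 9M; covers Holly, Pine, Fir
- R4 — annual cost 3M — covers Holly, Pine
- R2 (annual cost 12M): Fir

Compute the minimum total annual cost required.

The greedy cost-per-new-station heuristic would pick R4 and R8 for 11, but a cheaper cover exists.
R8 alone covers Holly, Pine, Fir — every station.
Total annual cost: 8.
No cover costs less than 8.

8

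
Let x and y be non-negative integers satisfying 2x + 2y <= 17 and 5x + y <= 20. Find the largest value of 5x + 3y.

Relaxing integrality, the LP optimum is 31.25 at (x,y) = (2.88, 5.62), which is not an integer point.
(x,y)=(3,5): 2·3+2·5=16≤17, 5·3+1·5=20≤20, objective 30.
(x,y)=(2,6): 2·2+2·6=16≤17, 5·2+1·6=16≤20, objective 28.
The best lattice point is (3,5), giving 30.

30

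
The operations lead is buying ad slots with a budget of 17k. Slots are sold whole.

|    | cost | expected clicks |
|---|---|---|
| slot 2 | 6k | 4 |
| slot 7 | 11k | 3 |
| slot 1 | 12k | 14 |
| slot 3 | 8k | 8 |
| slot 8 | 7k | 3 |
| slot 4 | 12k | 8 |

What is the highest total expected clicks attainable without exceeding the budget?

14

Treat it as a binary knapsack problem.
Allowing fractional choices, the relaxed optimum would be about 19.0, but ad slots are indivisible.
slot 1: cost 12 ≤ 17, expected clicks 14.
slot 2 + slot 3: cost 6 + 8 = 14 ≤ 17, expected clicks 4 + 8 = 12.
Best is slot 1 with total expected clicks 14.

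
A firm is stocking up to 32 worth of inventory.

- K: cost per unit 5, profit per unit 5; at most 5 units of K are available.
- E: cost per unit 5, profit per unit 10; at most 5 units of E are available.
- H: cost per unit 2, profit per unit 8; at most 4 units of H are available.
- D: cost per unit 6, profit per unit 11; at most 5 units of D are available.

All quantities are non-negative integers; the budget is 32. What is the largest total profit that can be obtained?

76

1×E, 4×H, and 3×D: cost 31 ≤ 32, profit 1·10 + 4·8 + 3·11 = 75.
4×H and 4×D: cost 32 ≤ 32, profit 4·8 + 4·11 = 76.
Best is 76.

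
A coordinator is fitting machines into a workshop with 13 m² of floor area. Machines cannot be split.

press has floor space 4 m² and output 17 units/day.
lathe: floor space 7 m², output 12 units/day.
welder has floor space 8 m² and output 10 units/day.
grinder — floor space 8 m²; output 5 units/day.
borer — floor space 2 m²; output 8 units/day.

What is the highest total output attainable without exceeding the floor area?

press + lathe + borer: floor space 4 + 7 + 2 = 13 ≤ 13, output 17 + 12 + 8 = 37.
press + lathe: floor space 4 + 7 = 11 ≤ 13, output 17 + 12 = 29.
Best is press, lathe, and borer with total output 37.

37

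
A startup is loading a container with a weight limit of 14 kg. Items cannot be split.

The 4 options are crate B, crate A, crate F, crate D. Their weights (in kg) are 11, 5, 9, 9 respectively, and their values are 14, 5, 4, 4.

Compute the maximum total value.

14

Allowing fractional choices, the relaxed optimum would be about 17.0, but items are indivisible.
crate A + crate F: weight 5 + 9 = 14 ≤ 14, value 5 + 4 = 9.
crate B: weight 11 ≤ 14, value 14.
crate A + crate D: weight 5 + 9 = 14 ≤ 14, value 5 + 4 = 9.
Best is crate B with total value 14.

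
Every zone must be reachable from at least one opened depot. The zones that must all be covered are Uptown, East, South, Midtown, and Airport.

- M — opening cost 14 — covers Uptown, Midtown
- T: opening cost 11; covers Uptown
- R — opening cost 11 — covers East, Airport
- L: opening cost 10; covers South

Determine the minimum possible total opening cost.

This is a weighted set-cover instance.
Choose M, R, and L: together they cover Uptown, East, South, Midtown, Airport — every zone.
Total opening cost: 14 + 11 + 10 = 35.
No cover costs less than 35.

35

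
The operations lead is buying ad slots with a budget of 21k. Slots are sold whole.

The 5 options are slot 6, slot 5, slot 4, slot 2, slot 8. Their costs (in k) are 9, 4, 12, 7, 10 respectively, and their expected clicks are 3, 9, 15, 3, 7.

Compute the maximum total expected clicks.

Allowing fractional choices, the relaxed optimum would be about 27.5, but ad slots are indivisible.
slot 5 + slot 4: cost 4 + 12 = 16 ≤ 21, expected clicks 9 + 15 = 24.
slot 5 + slot 2 + slot 8: cost 4 + 7 + 10 = 21 ≤ 21, expected clicks 9 + 3 + 7 = 19.
slot 4 + slot 2: cost 12 + 7 = 19 ≤ 21, expected clicks 15 + 3 = 18.
Best is slot 5 and slot 4 with total expected clicks 24.

24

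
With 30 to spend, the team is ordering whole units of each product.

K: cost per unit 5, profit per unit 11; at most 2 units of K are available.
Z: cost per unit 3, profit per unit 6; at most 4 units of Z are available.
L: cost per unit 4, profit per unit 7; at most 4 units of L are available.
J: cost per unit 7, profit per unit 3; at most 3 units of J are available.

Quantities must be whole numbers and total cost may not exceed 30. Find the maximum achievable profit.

60

K has the best ratio (11/5); taking only K gives at most 2×11 = 22 (stopped by the supply cap of 2).
Mixing does better — 2×K, 4×Z, and 2×L: cost 30 ≤ 30, profit 2·11 + 4·6 + 2·7 = 60.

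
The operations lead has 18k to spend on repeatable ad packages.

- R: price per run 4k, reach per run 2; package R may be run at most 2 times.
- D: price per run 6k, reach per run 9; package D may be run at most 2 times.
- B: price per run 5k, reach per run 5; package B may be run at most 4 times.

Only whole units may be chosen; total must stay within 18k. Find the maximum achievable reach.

This is a bounded integer knapsack.
1×R and 2×D: price 16 ≤ 18, reach 1·2 + 2·9 = 20.
2×D and 1×B: price 17 ≤ 18, reach 2·9 + 1·5 = 23.
Best is 23.

23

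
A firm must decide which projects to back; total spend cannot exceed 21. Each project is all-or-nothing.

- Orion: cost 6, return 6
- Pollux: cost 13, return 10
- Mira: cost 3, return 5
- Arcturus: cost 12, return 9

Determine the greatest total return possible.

20

Take Orion, Mira, and Arcturus: cost 6 + 3 + 12 = 21 ≤ 21, return 6 + 5 + 9 = 20.
No other feasible combination does better.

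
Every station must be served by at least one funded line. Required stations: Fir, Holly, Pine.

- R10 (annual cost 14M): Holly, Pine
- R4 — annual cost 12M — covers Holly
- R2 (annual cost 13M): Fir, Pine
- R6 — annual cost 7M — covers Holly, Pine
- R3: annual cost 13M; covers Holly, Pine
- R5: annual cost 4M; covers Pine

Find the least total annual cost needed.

20

Choose R2 and R6: together they cover Fir, Holly, Pine — every station.
Total annual cost: 13 + 7 = 20.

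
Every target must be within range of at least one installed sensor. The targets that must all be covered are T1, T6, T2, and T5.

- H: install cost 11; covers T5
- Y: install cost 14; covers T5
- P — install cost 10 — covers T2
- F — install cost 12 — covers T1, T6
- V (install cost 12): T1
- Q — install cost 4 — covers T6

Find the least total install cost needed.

33

This is an integer covering problem.
The greedy cost-per-new-target heuristic would pick Q, P, H, and F for 37, but a cheaper cover exists.
Choose H, P, and F: together they cover T1, T6, T2, T5 — every target.
Total install cost: 11 + 10 + 12 = 33.
No cover costs less than 33.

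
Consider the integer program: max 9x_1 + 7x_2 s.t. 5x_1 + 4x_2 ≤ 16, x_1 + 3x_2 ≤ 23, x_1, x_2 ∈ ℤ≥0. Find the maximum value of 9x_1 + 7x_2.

28

(x_1,x_2)=(0,4): 5·0+4·4=16≤16, 1·0+3·4=12≤23, objective 28.
(x_1,x_2)=(3,0): 5·3+4·0=15≤16, 1·3+3·0=3≤23, objective 27.
(x_1,x_2)=(2,1): 5·2+4·1=14≤16, 1·2+3·1=5≤23, objective 25.
Maximum is 28 at (x_1,x_2)=(0,4).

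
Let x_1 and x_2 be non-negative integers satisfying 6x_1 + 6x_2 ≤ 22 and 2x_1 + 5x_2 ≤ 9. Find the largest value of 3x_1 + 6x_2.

(x_1,x_2)=(2,1): 6·2+6·1=18≤22, 2·2+5·1=9≤9, objective 12.
(x_1,x_2)=(1,1): 6·1+6·1=12≤22, 2·1+5·1=7≤9, objective 9.
(x_1,x_2)=(3,0): 6·3+6·0=18≤22, 2·3+5·0=6≤9, objective 9.
The best lattice point is (2,1), giving 12.

12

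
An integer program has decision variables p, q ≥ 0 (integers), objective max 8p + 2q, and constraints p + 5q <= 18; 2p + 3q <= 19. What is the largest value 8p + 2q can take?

72

Relaxing integrality, the LP optimum is 76.00 at (p,q) = (9.5, 0), which is not an integer point.
(p,q)=(9,0): 1·9+5·0=9≤18, 2·9+3·0=18≤19, objective 72.
(p,q)=(8,1): 1·8+5·1=13≤18, 2·8+3·1=19≤19, objective 66.
(p,q)=(8,0): 1·8+5·0=8≤18, 2·8+3·0=16≤19, objective 64.
The best lattice point is (9,0), giving 72.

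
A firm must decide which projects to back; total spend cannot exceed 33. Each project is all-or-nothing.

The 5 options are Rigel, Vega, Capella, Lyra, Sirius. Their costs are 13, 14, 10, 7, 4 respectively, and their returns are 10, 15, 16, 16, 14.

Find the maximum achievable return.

47

Vega + Lyra + Sirius: cost 14 + 7 + 4 = 25 ≤ 33, return 15 + 16 + 14 = 45.
Capella + Lyra + Sirius: cost 10 + 7 + 4 = 21 ≤ 33, return 16 + 16 + 14 = 46.
Vega + Capella + Lyra: cost 14 + 10 + 7 = 31 ≤ 33, return 15 + 16 + 16 = 47.
Best is Vega, Capella, and Lyra with total return 47.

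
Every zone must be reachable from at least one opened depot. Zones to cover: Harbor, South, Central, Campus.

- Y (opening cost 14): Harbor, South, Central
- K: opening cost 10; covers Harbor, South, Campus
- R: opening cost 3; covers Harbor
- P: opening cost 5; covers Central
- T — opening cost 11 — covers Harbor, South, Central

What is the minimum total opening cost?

15

This is a weighted set-cover instance.
The greedy cost-per-new-zone heuristic would pick R, K, and P for 18, but a cheaper cover exists.
Choose K and P: together they cover Harbor, South, Central, Campus — every zone.
Total opening cost: 10 + 5 = 15.
No cover costs less than 15.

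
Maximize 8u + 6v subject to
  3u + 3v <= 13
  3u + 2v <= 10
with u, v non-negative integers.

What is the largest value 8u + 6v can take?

28

Relaxing integrality, the LP optimum is 28.67 at (u,v) = (1.33, 3), which is not an integer point.
(u,v)=(2,2): 3·2+3·2=12≤13, 3·2+2·2=10≤10, objective 28.
(u,v)=(1,3): 3·1+3·3=12≤13, 3·1+2·3=9≤10, objective 26.
No feasible integer point exceeds 28.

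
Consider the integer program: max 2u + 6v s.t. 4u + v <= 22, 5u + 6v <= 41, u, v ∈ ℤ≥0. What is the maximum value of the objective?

38

(u,v)=(1,6) is feasible, giving 38.
(u,v)=(0,6) is feasible, giving 36.
(u,v)=(2,5) is feasible, giving 34.
(u,v)=(1,5) is feasible, giving 32.
The best lattice point is (1,6), giving 38.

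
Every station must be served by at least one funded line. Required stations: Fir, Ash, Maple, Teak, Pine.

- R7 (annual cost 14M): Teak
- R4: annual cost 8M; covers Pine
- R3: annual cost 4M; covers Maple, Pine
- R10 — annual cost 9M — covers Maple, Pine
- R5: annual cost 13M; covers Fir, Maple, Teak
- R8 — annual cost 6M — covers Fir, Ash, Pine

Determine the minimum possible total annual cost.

The greedy cost-per-new-station heuristic would pick R3, R8, and R5 for 23, but a cheaper cover exists.
Choose R5 and R8: together they cover Fir, Ash, Maple, Teak, Pine — every station.
Total annual cost: 13 + 6 = 19.
No cover costs less than 19.

19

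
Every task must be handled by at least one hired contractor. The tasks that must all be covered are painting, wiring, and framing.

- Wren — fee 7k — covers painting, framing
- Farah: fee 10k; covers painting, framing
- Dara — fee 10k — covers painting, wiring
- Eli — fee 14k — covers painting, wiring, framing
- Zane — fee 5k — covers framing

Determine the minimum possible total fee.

This is an integer covering problem.
The greedy cost-per-new-task heuristic would pick Wren and Dara for 17, but a cheaper cover exists.
Eli alone covers painting, wiring, framing — every task.
Total fee: 14.
No cover costs less than 14.

14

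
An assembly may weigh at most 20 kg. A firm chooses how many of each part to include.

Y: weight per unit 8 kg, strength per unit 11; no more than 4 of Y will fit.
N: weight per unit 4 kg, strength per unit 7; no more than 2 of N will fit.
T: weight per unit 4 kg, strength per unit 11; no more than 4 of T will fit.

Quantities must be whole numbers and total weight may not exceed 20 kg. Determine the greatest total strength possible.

1×N and 4×T: weight 20 ≤ 20, strength 1·7 + 4·11 = 51.
2×N and 3×T: weight 20 ≤ 20, strength 2·7 + 3·11 = 47.
Best is 51.

51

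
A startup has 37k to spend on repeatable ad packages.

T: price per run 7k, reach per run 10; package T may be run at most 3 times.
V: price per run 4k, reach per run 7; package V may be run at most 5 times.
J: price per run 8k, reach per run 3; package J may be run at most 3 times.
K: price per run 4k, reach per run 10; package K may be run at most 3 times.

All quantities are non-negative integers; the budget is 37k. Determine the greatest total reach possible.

3×T, 1×V, and 3×K: price 37 ≤ 37, reach 3·10 + 1·7 + 3·10 = 67.
1×T, 4×V, and 3×K: price 35 ≤ 37, reach 1·10 + 4·7 + 3·10 = 68.
Best is 68.

68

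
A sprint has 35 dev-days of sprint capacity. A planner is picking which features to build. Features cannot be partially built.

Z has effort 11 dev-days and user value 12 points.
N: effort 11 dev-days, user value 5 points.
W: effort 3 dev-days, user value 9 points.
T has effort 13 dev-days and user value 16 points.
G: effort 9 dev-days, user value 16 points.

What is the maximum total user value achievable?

Take Z, T, and G: effort 11 + 13 + 9 = 33 ≤ 35, user value 12 + 16 + 16 = 44.
No other feasible combination does better.

44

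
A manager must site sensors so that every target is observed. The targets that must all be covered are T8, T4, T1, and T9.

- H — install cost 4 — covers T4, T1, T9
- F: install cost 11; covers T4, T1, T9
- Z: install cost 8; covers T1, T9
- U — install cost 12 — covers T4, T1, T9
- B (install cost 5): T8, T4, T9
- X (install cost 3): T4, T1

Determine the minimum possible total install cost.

8

This is an integer covering problem.
Choose B and X: together they cover T8, T4, T1, T9 — every target.
Total install cost: 5 + 3 = 8.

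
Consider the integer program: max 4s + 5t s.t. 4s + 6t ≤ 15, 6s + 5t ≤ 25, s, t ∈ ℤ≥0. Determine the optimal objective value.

13

(s,t)=(2,1) is feasible, giving 13.
(s,t)=(3,0) is feasible, giving 12.
No feasible integer point exceeds 13.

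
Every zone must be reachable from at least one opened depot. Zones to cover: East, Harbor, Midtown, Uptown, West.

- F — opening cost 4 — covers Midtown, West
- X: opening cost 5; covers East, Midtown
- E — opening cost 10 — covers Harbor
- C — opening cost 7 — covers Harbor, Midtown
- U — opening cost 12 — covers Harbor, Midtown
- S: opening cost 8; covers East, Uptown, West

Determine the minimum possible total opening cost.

15

This is an integer covering problem.
The greedy cost-per-new-zone heuristic would pick F, S, and C for 19, but a cheaper cover exists.
Choose C and S: together they cover East, Harbor, Midtown, Uptown, West — every zone.
Total opening cost: 7 + 8 = 15.
No cover costs less than 15.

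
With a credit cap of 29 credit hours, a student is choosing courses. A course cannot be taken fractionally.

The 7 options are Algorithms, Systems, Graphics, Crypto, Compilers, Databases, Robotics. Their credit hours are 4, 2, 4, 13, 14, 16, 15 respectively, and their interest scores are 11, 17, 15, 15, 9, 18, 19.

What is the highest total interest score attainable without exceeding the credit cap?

Take Algorithms, Systems, Graphics, and Robotics: credit hours 4 + 2 + 4 + 15 = 25 ≤ 29, interest score 11 + 17 + 15 + 19 = 62.
No other feasible combination does better.

62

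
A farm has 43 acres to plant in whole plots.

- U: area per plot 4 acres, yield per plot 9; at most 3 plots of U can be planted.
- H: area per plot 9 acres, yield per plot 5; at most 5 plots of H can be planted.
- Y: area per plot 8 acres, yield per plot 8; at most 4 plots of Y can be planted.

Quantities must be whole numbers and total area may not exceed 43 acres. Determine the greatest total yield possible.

51

U has the best ratio (9/4); taking only U gives at most 3×9 = 27 (stopped by the supply cap of 3).
Mixing does better — 3×U and 3×Y: area 36 ≤ 43, yield 3·9 + 3·8 = 51.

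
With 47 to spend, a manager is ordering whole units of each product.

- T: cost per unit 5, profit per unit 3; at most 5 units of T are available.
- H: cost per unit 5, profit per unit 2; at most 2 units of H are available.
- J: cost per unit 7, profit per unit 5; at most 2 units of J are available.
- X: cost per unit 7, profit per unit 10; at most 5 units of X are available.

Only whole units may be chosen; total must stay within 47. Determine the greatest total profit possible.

1×T, 1×J, and 5×X: cost 47 ≤ 47, profit 1·3 + 1·5 + 5·10 = 58.
1×H, 1×J, and 5×X: cost 47 ≤ 47, profit 1·2 + 1·5 + 5·10 = 57.
Best is 58.

58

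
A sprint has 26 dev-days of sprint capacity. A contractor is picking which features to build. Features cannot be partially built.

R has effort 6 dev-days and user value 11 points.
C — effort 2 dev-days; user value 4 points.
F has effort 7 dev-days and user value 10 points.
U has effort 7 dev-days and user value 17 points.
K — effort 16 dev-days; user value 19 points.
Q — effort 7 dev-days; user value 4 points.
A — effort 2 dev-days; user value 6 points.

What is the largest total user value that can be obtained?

48

R + F + U + A: effort 6 + 7 + 7 + 2 = 22 ≤ 26, user value 11 + 10 + 17 + 6 = 44.
R + C + F + U + A: effort 6 + 2 + 7 + 7 + 2 = 24 ≤ 26, user value 11 + 4 + 10 + 17 + 6 = 48.
Best is R, C, F, U, and A with total user value 48.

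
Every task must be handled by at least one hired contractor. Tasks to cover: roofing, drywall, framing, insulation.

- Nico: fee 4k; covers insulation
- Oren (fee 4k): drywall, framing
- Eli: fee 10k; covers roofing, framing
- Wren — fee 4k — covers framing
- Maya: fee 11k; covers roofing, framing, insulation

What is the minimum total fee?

The greedy cost-per-new-task heuristic would pick Oren, Nico, and Eli for 18, but a cheaper cover exists.
Choose Oren and Maya: together they cover roofing, drywall, framing, insulation — every task.
Total fee: 4 + 11 = 15.
No cover costs less than 15.

15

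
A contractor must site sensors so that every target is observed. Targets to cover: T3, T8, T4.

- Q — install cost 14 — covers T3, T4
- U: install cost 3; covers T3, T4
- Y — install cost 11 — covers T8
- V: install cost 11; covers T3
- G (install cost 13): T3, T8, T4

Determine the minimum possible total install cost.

This is an integer covering problem.
The greedy cost-per-new-target heuristic would pick U and Y for 14, but a cheaper cover exists.
G alone covers T3, T8, T4 — every target.
Total install cost: 13.
No cover costs less than 13.

13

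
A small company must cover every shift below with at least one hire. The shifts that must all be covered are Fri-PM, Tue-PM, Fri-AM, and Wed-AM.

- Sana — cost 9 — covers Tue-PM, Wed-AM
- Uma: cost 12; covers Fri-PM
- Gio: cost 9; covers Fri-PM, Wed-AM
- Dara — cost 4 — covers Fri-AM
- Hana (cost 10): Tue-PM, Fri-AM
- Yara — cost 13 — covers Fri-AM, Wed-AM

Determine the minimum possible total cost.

The greedy cost-per-new-shift heuristic would pick Dara, Sana, and Gio for 22, but a cheaper cover exists.
Choose Gio and Hana: together they cover Fri-PM, Tue-PM, Fri-AM, Wed-AM — every shift.
Total cost: 9 + 10 = 19.
No cover costs less than 19.

19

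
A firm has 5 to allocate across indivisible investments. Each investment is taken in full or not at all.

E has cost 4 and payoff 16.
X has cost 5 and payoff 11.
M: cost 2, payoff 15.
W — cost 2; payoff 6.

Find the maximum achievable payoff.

21

E: cost 4 ≤ 5, payoff 16.
M + W: cost 2 + 2 = 4 ≤ 5, payoff 15 + 6 = 21.
Best is M and W with total payoff 21.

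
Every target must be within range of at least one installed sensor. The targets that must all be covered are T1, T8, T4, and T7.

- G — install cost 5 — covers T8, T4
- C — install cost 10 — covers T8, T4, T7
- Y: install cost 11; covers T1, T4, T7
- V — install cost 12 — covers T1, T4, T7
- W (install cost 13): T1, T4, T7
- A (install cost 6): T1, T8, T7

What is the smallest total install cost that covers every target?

11

This is an integer covering problem.
Choose G and A: together they cover T1, T8, T4, T7 — every target.
Total install cost: 5 + 6 = 11.
No cover costs less than 11.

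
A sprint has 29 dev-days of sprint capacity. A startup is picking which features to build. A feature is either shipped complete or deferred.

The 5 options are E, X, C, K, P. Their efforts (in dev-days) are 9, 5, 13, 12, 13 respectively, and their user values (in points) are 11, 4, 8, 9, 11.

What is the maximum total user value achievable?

Treat it as a binary knapsack problem.
Allowing fractional choices, the relaxed optimum would be about 27.5, but features are indivisible.
E + X + K: effort 9 + 5 + 12 = 26 ≤ 29, user value 11 + 4 + 9 = 24.
E + X + P: effort 9 + 5 + 13 = 27 ≤ 29, user value 11 + 4 + 11 = 26.
E + X + C: effort 9 + 5 + 13 = 27 ≤ 29, user value 11 + 4 + 8 = 23.
Best is E, X, and P with total user value 26.

26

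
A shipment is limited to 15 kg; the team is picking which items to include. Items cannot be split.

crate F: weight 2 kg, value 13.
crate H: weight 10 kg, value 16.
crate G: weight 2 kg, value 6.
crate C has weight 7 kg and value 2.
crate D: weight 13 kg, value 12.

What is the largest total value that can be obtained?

Take crate F, crate H, and crate G: weight 2 + 10 + 2 = 14 ≤ 15, value 13 + 16 + 6 = 35.
No other feasible combination does better.

35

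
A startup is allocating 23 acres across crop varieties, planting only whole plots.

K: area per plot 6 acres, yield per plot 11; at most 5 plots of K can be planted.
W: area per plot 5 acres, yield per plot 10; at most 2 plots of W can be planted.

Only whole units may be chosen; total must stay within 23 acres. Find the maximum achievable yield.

43

W has the best ratio (10/5); taking only W gives at most 2×10 = 20 (stopped by the supply cap of 2).
Mixing does better — 3×K and 1×W: area 23 ≤ 23, yield 3·11 + 1·10 = 43.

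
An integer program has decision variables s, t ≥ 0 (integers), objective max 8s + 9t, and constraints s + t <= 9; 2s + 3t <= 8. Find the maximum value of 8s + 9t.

32

(s,t)=(4,0): 1·4+1·0=4≤9, 2·4+3·0=8≤8, objective 32.
(s,t)=(3,0): 1·3+1·0=3≤9, 2·3+3·0=6≤8, objective 24.
Maximum is 32 at (s,t)=(4,0).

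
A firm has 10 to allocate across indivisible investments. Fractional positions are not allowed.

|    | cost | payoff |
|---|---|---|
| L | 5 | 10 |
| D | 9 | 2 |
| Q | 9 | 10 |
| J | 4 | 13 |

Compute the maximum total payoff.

J: cost 4 ≤ 10, payoff 13.
L + J: cost 5 + 4 = 9 ≤ 10, payoff 10 + 13 = 23.
Best is L and J with total payoff 23.

23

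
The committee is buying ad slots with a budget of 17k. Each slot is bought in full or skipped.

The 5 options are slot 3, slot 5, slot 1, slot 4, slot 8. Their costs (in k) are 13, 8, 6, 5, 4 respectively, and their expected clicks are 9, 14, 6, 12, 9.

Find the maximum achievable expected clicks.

slot 5 + slot 4: cost 8 + 5 = 13 ≤ 17, expected clicks 14 + 12 = 26.
slot 5 + slot 4 + slot 8: cost 8 + 5 + 4 = 17 ≤ 17, expected clicks 14 + 12 + 9 = 35.
slot 1 + slot 4 + slot 8: cost 6 + 5 + 4 = 15 ≤ 17, expected clicks 6 + 12 + 9 = 27.
Best is slot 5, slot 4, and slot 8 with total expected clicks 35.

35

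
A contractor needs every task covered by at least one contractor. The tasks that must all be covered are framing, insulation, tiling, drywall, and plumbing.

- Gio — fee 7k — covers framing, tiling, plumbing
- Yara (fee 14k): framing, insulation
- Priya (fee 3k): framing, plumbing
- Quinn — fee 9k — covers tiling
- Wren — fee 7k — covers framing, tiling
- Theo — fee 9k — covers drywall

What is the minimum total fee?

30

Choose Gio, Yara, and Theo: together they cover framing, insulation, tiling, drywall, plumbing — every task.
Total fee: 7 + 14 + 9 = 30.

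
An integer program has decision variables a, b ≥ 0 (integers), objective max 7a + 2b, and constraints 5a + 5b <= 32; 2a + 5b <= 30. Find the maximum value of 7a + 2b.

(a,b)=(6,0) is feasible, giving 42.
(a,b)=(5,1) is feasible, giving 37.
(a,b)=(5,0) is feasible, giving 35.
No feasible integer point exceeds 42.

42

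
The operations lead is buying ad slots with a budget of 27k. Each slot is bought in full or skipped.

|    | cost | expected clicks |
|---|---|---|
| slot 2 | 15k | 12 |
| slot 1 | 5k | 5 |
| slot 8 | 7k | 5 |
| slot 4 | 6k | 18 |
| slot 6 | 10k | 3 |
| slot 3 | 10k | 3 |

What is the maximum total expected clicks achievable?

This is an integer program with binary decision variables.
Take slot 2, slot 1, and slot 4: cost 15 + 5 + 6 = 26 ≤ 27, expected clicks 12 + 5 + 18 = 35.
No other feasible combination does better.

35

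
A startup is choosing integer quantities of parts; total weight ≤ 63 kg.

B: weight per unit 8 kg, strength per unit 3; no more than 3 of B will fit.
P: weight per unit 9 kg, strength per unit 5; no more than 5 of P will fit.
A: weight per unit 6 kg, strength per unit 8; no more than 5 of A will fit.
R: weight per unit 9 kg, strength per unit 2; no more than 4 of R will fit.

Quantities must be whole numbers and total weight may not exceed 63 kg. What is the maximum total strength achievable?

This is a bounded integer knapsack.
A has the best ratio (8/6); taking only A gives at most 5×8 = 40 (stopped by the supply cap of 5).
Mixing does better — 3×P and 5×A: weight 57 ≤ 63, strength 3·5 + 5·8 = 55.

55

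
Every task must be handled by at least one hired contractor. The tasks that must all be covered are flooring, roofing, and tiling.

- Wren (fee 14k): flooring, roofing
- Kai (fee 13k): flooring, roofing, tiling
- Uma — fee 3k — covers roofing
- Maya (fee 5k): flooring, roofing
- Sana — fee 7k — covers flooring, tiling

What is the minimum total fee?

10

Choose Uma and Sana: together they cover flooring, roofing, tiling — every task.
Total fee: 3 + 7 = 10.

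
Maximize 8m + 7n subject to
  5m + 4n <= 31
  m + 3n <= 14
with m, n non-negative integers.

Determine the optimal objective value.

48

(m,n)=(6,0) is feasible, giving 48.
(m,n)=(5,1) is feasible, giving 47.
(m,n)=(4,2) is feasible, giving 46.
The best lattice point is (6,0), giving 48.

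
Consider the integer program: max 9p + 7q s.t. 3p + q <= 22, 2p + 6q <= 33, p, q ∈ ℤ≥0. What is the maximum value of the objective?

The continuous relaxation peaks at (6.19, 3.44) with value 79.75; rounding to a feasible lattice point costs some objective.
(p,q)=(6,3): 3·6+1·3=21≤22, 2·6+6·3=30≤33, objective 75.
(p,q)=(6,2): 3·6+1·2=20≤22, 2·6+6·2=24≤33, objective 68.
(p,q)=(5,3): 3·5+1·3=18≤22, 2·5+6·3=28≤33, objective 66.
Maximum is 75 at (p,q)=(6,3).

75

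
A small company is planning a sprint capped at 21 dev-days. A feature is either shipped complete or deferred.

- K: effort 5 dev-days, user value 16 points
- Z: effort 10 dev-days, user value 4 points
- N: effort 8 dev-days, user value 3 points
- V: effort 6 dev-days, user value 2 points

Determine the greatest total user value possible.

22

K + N + V: effort 5 + 8 + 6 = 19 ≤ 21, user value 16 + 3 + 2 = 21.
K + Z: effort 5 + 10 = 15 ≤ 21, user value 16 + 4 = 20.
K + Z + V: effort 5 + 10 + 6 = 21 ≤ 21, user value 16 + 4 + 2 = 22.
Best is K, Z, and V with total user value 22.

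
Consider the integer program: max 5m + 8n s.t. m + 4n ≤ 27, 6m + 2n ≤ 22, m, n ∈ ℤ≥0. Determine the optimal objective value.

The continuous relaxation peaks at (1.55, 6.36) with value 58.64; rounding to a feasible lattice point costs some objective.
(m,n)=(1,6) is feasible, giving 53.
(m,n)=(2,5) is feasible, giving 50.
(m,n)=(0,6) is feasible, giving 48.
(m,n)=(1,5) is feasible, giving 45.
No feasible integer point exceeds 53.

53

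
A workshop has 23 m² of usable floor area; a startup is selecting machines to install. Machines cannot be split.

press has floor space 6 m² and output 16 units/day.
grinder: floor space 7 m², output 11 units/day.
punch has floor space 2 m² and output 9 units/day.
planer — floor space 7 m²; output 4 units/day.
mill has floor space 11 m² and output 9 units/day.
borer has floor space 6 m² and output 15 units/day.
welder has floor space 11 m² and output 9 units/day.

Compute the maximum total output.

Allowing fractional choices, the relaxed optimum would be about 52.6, but machines are indivisible.
press + grinder + punch + borer: floor space 6 + 7 + 2 + 6 = 21 ≤ 23, output 16 + 11 + 9 + 15 = 51.
press + punch + planer + borer: floor space 6 + 2 + 7 + 6 = 21 ≤ 23, output 16 + 9 + 4 + 15 = 44.
press + grinder + borer: floor space 6 + 7 + 6 = 19 ≤ 23, output 16 + 11 + 15 = 42.
Best is press, grinder, punch, and borer with total output 51.

51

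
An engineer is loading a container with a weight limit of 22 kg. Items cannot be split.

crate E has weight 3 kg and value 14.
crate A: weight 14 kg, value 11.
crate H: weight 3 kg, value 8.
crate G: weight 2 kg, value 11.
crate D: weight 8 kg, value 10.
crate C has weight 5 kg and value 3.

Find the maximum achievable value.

46

Take crate E, crate H, crate G, crate D, and crate C: weight 3 + 3 + 2 + 8 + 5 = 21 ≤ 22, value 14 + 8 + 11 + 10 + 3 = 46.
No other feasible combination does better.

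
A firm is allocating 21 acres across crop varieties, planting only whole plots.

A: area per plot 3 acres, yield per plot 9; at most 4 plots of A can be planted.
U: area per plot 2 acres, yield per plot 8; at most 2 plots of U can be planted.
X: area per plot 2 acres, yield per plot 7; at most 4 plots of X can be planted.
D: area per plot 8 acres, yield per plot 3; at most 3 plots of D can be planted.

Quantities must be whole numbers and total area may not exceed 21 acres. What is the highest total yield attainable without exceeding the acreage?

This is a bounded integer knapsack.
U has the best ratio (8/2); taking only U gives at most 2×8 = 16 (stopped by the supply cap of 2).
Mixing does better — 3×A, 2×U, and 4×X: area 21 ≤ 21, yield 3·9 + 2·8 + 4·7 = 71.

71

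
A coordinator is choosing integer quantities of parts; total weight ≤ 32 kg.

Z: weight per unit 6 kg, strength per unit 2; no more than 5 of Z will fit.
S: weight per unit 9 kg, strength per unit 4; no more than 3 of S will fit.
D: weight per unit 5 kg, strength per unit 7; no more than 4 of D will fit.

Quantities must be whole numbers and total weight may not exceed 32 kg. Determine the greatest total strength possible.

32

This is a bounded integer knapsack.
Take 1×S and 4×D: weight 29 ≤ 32, strength 1·4 + 4·7 = 32.
D has the best ratio (7/5) and is taken to its limit of 4; remaining capacity is filled optimally with the others.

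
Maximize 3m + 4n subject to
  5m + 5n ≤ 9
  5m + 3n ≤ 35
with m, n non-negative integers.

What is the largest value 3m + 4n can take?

4

(m,n)=(0,1) is feasible, giving 4.
(m,n)=(1,0) is feasible, giving 3.
The best lattice point is (0,1), giving 4.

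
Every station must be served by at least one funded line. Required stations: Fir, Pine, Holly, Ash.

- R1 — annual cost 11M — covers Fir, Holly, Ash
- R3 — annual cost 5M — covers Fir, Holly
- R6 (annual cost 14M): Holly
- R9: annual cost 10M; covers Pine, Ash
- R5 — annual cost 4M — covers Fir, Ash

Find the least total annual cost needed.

This is a weighted set-cover instance.
The greedy cost-per-new-station heuristic would pick R5, R3, and R9 for 19, but a cheaper cover exists.
Choose R3 and R9: together they cover Fir, Pine, Holly, Ash — every station.
Total annual cost: 5 + 10 = 15.
No cover costs less than 15.

15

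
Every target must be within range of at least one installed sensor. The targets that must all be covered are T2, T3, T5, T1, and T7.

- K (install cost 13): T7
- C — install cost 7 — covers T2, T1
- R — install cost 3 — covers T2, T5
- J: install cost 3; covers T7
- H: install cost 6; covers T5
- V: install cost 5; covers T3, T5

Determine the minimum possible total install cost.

Choose C, J, and V: together they cover T2, T3, T5, T1, T7 — every target.
Total install cost: 7 + 3 + 5 = 15.

15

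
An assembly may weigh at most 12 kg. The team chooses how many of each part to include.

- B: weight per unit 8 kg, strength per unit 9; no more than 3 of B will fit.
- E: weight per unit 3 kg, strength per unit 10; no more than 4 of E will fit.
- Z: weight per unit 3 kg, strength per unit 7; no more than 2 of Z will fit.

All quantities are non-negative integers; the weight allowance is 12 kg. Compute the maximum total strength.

40

E has the best ratio (10/3); taking only E gives at most 4×10 = 40 (stopped by the weight limit).
Optimal: 4×E: weight 12 ≤ 12, strength 4·10 = 40.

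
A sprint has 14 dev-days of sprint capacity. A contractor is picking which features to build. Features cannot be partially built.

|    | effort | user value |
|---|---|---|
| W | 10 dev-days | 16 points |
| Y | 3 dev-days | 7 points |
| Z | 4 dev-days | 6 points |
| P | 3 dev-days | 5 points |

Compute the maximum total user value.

Take W and Y: effort 10 + 3 = 13 ≤ 14, user value 16 + 7 = 23.
No other feasible combination does better.

23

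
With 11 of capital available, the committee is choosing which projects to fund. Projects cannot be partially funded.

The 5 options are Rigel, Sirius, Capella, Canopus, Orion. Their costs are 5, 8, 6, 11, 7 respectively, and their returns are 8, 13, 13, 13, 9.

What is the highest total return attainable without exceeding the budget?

This is an integer program with binary decision variables.
Take Rigel and Capella: cost 5 + 6 = 11 ≤ 11, return 8 + 13 = 21.
No other feasible combination does better.

21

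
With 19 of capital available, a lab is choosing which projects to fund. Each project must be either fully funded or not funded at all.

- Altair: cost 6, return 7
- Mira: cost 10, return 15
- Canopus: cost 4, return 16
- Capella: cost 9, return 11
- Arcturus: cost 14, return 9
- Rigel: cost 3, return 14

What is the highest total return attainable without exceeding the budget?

45

Allowing fractional choices, the relaxed optimum would be about 47.4, but projects are indivisible.
Canopus + Capella + Rigel: cost 4 + 9 + 3 = 16 ≤ 19, return 16 + 11 + 14 = 41.
Altair + Canopus + Rigel: cost 6 + 4 + 3 = 13 ≤ 19, return 7 + 16 + 14 = 37.
Mira + Canopus + Rigel: cost 10 + 4 + 3 = 17 ≤ 19, return 15 + 16 + 14 = 45.
Best is Mira, Canopus, and Rigel with total return 45.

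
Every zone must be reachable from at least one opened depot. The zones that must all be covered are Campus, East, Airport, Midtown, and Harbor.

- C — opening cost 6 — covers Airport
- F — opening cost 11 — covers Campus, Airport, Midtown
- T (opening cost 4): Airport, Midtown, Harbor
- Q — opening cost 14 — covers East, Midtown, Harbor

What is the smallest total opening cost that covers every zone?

25

Choose F and Q: together they cover Campus, East, Airport, Midtown, Harbor — every zone.
Total opening cost: 11 + 14 = 25.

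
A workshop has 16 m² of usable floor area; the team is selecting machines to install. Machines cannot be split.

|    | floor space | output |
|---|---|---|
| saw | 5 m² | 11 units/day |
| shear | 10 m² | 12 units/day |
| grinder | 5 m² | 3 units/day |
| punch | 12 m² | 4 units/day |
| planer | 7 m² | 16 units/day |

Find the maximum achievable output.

Allowing fractional choices, the relaxed optimum would be about 31.8, but machines are indivisible.
saw + shear: floor space 5 + 10 = 15 ≤ 16, output 11 + 12 = 23.
saw + planer: floor space 5 + 7 = 12 ≤ 16, output 11 + 16 = 27.
grinder + planer: floor space 5 + 7 = 12 ≤ 16, output 3 + 16 = 19.
Best is saw and planer with total output 27.

27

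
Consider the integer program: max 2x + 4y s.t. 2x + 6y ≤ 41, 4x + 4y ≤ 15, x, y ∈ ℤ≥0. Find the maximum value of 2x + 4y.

12

Relaxing integrality, the LP optimum is 15.00 at (x,y) = (0, 3.75), which is not an integer point.
(x,y)=(0,3): 2·0+6·3=18≤41, 4·0+4·3=12≤15, objective 12.
(x,y)=(1,2): 2·1+6·2=14≤41, 4·1+4·2=12≤15, objective 10.
(x,y)=(0,2): 2·0+6·2=12≤41, 4·0+4·2=8≤15, objective 8.
No feasible integer point exceeds 12.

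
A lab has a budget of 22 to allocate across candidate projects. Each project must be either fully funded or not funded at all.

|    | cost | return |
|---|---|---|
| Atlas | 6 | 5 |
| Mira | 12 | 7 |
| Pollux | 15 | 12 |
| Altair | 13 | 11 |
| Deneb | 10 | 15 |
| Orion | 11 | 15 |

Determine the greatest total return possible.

30

Atlas + Deneb: cost 6 + 10 = 16 ≤ 22, return 5 + 15 = 20.
Deneb + Orion: cost 10 + 11 = 21 ≤ 22, return 15 + 15 = 30.
Mira + Deneb: cost 12 + 10 = 22 ≤ 22, return 7 + 15 = 22.
Best is Deneb and Orion with total return 30.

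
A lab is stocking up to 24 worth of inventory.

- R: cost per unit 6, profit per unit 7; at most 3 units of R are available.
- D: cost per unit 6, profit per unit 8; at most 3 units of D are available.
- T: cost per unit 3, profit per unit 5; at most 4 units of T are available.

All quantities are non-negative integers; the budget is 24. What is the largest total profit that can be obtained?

36

This is a bounded integer knapsack.
1×R, 1×D, and 4×T: cost 24 ≤ 24, profit 1·7 + 1·8 + 4·5 = 35.
2×D and 4×T: cost 24 ≤ 24, profit 2·8 + 4·5 = 36.
Best is 36.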